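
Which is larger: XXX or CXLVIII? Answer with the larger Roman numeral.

XXX = 30
CXLVIII = 148
148 is larger

CXLVIII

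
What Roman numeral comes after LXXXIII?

LXXXIII = 83, so the next integer is 83 + 1 = 84

LXXXIV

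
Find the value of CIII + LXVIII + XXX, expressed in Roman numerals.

CIII = 103, LXVIII = 68, XXX = 30
103 + 68 = 171
171 + 30 = 201

CCI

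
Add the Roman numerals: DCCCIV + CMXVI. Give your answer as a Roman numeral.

DCCCIV = 804
CMXVI = 916
804 + 916 = 1720

MDCCXX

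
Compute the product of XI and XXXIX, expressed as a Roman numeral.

XI = 11
XXXIX = 39
11 × 39 = 429

CDXXIX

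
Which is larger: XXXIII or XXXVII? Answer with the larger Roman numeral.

XXXIII = 33
XXXVII = 37
37 is larger

XXXVII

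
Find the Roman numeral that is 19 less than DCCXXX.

DCCXXX = 730
730 - 19 = 711

DCCXI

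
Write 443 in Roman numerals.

Convert 443 to Roman numerals:
  443 contains 1×400 (CD)
  43 contains 1×40 (XL)
  3 contains 3×1 (III)

CDXLIII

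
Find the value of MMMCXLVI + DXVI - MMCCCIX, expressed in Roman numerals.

MMMCXLVI = 3146, DXVI = 516, MMCCCIX = 2309
3146 + 516 = 3662
3662 - 2309 = 1353

MCCCLIII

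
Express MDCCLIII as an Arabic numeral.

MDCCLIII: M=1000, D=500, C=100, C=100, L=50, I=1, I=1, I=1
1000 + 500 + 100 + 100 + 50 + 1 + 1 + 1 = 1753

1753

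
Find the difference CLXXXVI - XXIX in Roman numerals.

CLXXXVI = 186
XXIX = 29
186 - 29 = 157

CLVII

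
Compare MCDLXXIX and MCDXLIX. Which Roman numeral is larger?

MCDLXXIX = 1479
MCDXLIX = 1449
1479 is larger

MCDLXXIX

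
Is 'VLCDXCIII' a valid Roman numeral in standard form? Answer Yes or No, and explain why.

'VLCDXCIII': Invalid subtractive combination: VL

No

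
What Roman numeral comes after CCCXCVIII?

CCCXCVIII = 398; next is 399

CCCXCIX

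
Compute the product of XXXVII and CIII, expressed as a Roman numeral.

XXXVII = 37
CIII = 103
37 × 103 = 3811

MMMDCCCXI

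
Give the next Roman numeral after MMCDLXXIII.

MMCDLXXIII = 2473, so the next integer is 2473 + 1 = 2474

MMCDLXXIV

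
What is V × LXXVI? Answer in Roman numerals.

V = 5
LXXVI = 76
5 × 76 = 380

CCCLXXX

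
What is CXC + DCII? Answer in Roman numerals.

CXC = 190
DCII = 602
190 + 602 = 792

DCCXCII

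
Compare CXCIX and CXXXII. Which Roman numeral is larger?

CXCIX = 199
CXXXII = 132
199 is larger

CXCIX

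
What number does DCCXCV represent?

DCCXCV: D=500, C=100, C=100, XC=90, V=5
500 + 100 + 100 + 90 + 5 = 795

795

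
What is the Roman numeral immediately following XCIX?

XCIX = 99, so the next integer is 99 + 1 = 100

C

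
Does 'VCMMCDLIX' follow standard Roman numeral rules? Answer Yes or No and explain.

'VCMMCDLIX': Invalid subtractive combination: VC

No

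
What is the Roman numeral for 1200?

Convert 1200 to Roman numerals:
  1200 contains 1×1000 (M)
  200 contains 2×100 (CC)

MCC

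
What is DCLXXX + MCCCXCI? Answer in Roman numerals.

DCLXXX = 680
MCCCXCI = 1391
680 + 1391 = 2071

MMLXXI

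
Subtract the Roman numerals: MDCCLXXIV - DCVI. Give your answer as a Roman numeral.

MDCCLXXIV = 1774
DCVI = 606
1774 - 606 = 1168

MCLXVIII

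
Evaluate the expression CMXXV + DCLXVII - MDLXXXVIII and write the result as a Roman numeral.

CMXXV = 925, DCLXVII = 667, MDLXXXVIII = 1588
925 + 667 = 1592
1592 - 1588 = 4

IV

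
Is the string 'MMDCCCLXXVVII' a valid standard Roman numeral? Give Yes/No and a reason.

'MMDCCCLXXVVII': V should not appear more than once

No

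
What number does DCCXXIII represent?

DCCXXIII: D=500, C=100, C=100, X=10, X=10, I=1, I=1, I=1
500 + 100 + 100 + 10 + 10 + 1 + 1 + 1 = 723

723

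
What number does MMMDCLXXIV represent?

MMMDCLXXIV: M=1000, M=1000, M=1000, D=500, C=100, L=50, X=10, X=10, IV=4
1000 + 1000 + 1000 + 500 + 100 + 50 + 10 + 10 + 4 = 3674

3674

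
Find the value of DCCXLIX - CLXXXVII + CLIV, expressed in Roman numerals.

DCCXLIX = 749, CLXXXVII = 187, CLIV = 154
749 - 187 = 562
562 + 154 = 716

DCCXVI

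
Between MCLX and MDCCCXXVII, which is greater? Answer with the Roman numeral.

MCLX = 1160
MDCCCXXVII = 1827
1827 is larger

MDCCCXXVII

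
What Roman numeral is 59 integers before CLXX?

CLXX = 170
170 - 59 = 111

CXI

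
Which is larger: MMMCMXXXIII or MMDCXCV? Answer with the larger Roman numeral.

MMMCMXXXIII = 3933
MMDCXCV = 2695
3933 is larger

MMMCMXXXIII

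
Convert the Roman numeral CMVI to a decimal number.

CMVI: CM=900, V=5, I=1
900 + 5 + 1 = 906

906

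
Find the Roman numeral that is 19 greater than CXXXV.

CXXXV = 135
135 + 19 = 154

CLIV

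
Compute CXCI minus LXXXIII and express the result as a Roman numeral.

CXCI = 191
LXXXIII = 83
191 - 83 = 108

CVIII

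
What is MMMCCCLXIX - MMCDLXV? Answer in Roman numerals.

MMMCCCLXIX = 3369
MMCDLXV = 2465
3369 - 2465 = 904

CMIV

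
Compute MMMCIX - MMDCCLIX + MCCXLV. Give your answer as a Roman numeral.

MMMCIX = 3109, MMDCCLIX = 2759, MCCXLV = 1245
3109 - 2759 = 350
350 + 1245 = 1595

MDXCV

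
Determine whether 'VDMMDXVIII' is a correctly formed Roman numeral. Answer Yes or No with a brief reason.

'VDMMDXVIII': V should not appear more than once

No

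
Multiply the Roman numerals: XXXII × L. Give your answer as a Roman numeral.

XXXII = 32
L = 50
32 × 50 = 1600

MDC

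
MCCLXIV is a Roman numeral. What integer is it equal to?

MCCLXIV: M=1000, C=100, C=100, L=50, X=10, IV=4
1000 + 100 + 100 + 50 + 10 + 4 = 1264

1264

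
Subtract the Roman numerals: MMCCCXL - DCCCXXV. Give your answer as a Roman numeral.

MMCCCXL = 2340
DCCCXXV = 825
2340 - 825 = 1515

MDXV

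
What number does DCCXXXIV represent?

DCCXXXIV: D=500, C=100, C=100, X=10, X=10, X=10, IV=4
500 + 100 + 100 + 10 + 10 + 10 + 4 = 734

734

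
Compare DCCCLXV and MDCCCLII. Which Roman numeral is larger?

DCCCLXV = 865
MDCCCLII = 1852
1852 is larger

MDCCCLII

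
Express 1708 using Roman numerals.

Convert 1708 to Roman numerals:
  1708 contains 1×1000 (M)
  708 contains 1×500 (D)
  208 contains 2×100 (CC)
  8 contains 1×5 (V)
  3 contains 3×1 (III)

MDCCVIII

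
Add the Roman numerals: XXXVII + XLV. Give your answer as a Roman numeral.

XXXVII = 37
XLV = 45
37 + 45 = 82

LXXXII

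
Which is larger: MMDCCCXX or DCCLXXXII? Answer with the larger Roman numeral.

MMDCCCXX = 2820
DCCLXXXII = 782
2820 is larger

MMDCCCXX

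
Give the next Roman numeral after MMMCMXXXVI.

MMMCMXXXVI = 3936; next is 3937

MMMCMXXXVII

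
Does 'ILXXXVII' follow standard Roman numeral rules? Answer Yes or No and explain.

'ILXXXVII': Invalid subtractive combination: IL

No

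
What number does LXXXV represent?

LXXXV: L=50, X=10, X=10, X=10, V=5
50 + 10 + 10 + 10 + 5 = 85

85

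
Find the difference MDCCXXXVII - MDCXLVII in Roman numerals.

MDCCXXXVII = 1737
MDCXLVII = 1647
1737 - 1647 = 90

XC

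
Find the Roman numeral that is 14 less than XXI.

XXI = 21
21 - 14 = 7

VII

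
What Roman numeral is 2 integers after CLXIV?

CLXIV = 164
164 + 2 = 166

CLXVI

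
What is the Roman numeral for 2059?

Convert 2059 to Roman numerals:
  2059 contains 2×1000 (MM)
  59 contains 1×50 (L)
  9 contains 1×9 (IX)

MMLIX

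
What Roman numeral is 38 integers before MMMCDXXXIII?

MMMCDXXXIII = 3433
3433 - 38 = 3395

MMMCCCXCV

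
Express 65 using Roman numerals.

Convert 65 to Roman numerals:
  65 contains 1×50 (L)
  15 contains 1×10 (X)
  5 contains 1×5 (V)

LXV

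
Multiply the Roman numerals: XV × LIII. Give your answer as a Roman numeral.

XV = 15
LIII = 53
15 × 53 = 795

DCCXCV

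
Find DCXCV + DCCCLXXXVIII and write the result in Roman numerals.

DCXCV = 695
DCCCLXXXVIII = 888
695 + 888 = 1583

MDLXXXIII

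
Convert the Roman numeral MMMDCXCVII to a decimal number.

MMMDCXCVII: M=1000, M=1000, M=1000, D=500, C=100, XC=90, V=5, I=1, I=1
1000 + 1000 + 1000 + 500 + 100 + 90 + 5 + 1 + 1 = 3697

3697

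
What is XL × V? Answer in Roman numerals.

XL = 40
V = 5
40 × 5 = 200

CC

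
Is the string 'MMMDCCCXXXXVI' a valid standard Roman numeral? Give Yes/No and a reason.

'MMMDCCCXXXXVI': More than 3 consecutive X's

No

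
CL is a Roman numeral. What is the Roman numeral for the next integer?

CL = 150; next is 151

CLI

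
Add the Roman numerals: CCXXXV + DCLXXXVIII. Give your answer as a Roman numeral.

CCXXXV = 235
DCLXXXVIII = 688
235 + 688 = 923

CMXXIII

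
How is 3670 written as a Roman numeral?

Convert 3670 to Roman numerals:
  3670 contains 3×1000 (MMM)
  670 contains 1×500 (D)
  170 contains 1×100 (C)
  70 contains 1×50 (L)
  20 contains 2×10 (XX)

MMMDCLXX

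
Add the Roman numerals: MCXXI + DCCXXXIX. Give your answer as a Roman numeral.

MCXXI = 1121
DCCXXXIX = 739
1121 + 739 = 1860

MDCCCLX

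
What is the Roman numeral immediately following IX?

IX = 9; next is 10

X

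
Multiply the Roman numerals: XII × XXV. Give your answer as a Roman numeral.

XII = 12
XXV = 25
12 × 25 = 300

CCC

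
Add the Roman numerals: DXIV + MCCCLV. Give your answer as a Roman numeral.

DXIV = 514
MCCCLV = 1355
514 + 1355 = 1869

MDCCCLXIX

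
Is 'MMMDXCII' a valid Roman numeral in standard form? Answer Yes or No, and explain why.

'MMMDXCII': Check the rules: uses only the symbols I, V, X, L, C, D, M; no symbol is repeated more than three times in a row; V, L and D each appear at most once; the only place a smaller symbol precedes a larger one is the allowed subtractive pair XC, the symbol right after such a pair (if any) is smaller than the pair's first symbol, and otherwise the values never increase from left to right. Value: M (1000) + M (1000) + M (1000) + D (500) + XC (90) + I (1) + I (1) = 3592. So it is a valid standard Roman numeral.

Yes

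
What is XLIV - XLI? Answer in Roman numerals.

XLIV = 44
XLI = 41
44 - 41 = 3

III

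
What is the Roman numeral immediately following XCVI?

XCVI = 96, so the next integer is 96 + 1 = 97

XCVII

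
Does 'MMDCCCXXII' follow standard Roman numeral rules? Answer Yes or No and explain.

'MMDCCCXXII': Check the rules: uses only the symbols I, V, X, L, C, D, M; no symbol is repeated more than three times in a row; V, L and D each appear at most once; no smaller symbol precedes a larger one (values never increase from left to right). Value: M (1000) + M (1000) + D (500) + C (100) + C (100) + C (100) + X (10) + X (10) + I (1) + I (1) = 2822. So it is a valid standard Roman numeral.

Yes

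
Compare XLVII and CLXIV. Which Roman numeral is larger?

XLVII = 47
CLXIV = 164
164 is larger

CLXIV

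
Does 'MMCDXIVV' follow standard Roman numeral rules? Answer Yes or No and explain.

'MMCDXIVV': V should not appear more than once

No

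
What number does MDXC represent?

MDXC: M=1000, D=500, XC=90
1000 + 500 + 90 = 1590

1590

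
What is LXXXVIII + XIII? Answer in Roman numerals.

LXXXVIII = 88
XIII = 13
88 + 13 = 101

CI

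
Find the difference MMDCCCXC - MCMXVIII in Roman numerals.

MMDCCCXC = 2890
MCMXVIII = 1918
2890 - 1918 = 972

CMLXXII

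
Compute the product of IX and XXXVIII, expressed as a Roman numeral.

IX = 9
XXXVIII = 38
9 × 38 = 342

CCCXLII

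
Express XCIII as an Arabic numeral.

XCIII: XC=90, I=1, I=1, I=1
90 + 1 + 1 + 1 = 93

93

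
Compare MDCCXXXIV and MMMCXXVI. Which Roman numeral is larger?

MDCCXXXIV = 1734
MMMCXXVI = 3126
3126 is larger

MMMCXXVI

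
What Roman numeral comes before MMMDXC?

MMMDXC = 3590; previous is 3589

MMMDLXXXIX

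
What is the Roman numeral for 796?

Convert 796 to Roman numerals:
  796 contains 1×500 (D)
  296 contains 2×100 (CC)
  96 contains 1×90 (XC)
  6 contains 1×5 (V)
  1 contains 1×1 (I)

DCCXCVI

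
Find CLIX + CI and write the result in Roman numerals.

CLIX = 159
CI = 101
159 + 101 = 260

CCLX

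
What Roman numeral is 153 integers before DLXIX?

DLXIX = 569
569 - 153 = 416

CDXVI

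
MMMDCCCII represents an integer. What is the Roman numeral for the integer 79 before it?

MMMDCCCII = 3802
3802 - 79 = 3723

MMMDCCXXIII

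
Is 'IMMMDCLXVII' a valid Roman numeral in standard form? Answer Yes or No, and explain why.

'IMMMDCLXVII': Invalid subtractive combination: IM

No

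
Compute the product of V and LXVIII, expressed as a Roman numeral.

V = 5
LXVIII = 68
5 × 68 = 340

CCCXL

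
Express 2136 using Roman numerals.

Convert 2136 to Roman numerals:
  2136 contains 2×1000 (MM)
  136 contains 1×100 (C)
  36 contains 3×10 (XXX)
  6 contains 1×5 (V)
  1 contains 1×1 (I)

MMCXXXVI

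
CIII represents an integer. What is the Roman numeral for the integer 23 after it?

CIII = 103
103 + 23 = 126

CXXVI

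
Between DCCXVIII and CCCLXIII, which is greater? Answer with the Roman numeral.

DCCXVIII = 718
CCCLXIII = 363
718 is larger

DCCXVIII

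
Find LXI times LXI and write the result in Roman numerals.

LXI = 61
LXI = 61
61 × 61 = 3721

MMMDCCXXI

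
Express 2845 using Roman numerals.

Convert 2845 to Roman numerals:
  2845 contains 2×1000 (MM)
  845 contains 1×500 (D)
  345 contains 3×100 (CCC)
  45 contains 1×40 (XL)
  5 contains 1×5 (V)

MMDCCCXLV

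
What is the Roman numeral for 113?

Convert 113 to Roman numerals:
  113 contains 1×100 (C)
  13 contains 1×10 (X)
  3 contains 3×1 (III)

CXIII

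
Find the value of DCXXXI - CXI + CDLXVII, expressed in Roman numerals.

DCXXXI = 631, CXI = 111, CDLXVII = 467
631 - 111 = 520
520 + 467 = 987

CMLXXXVII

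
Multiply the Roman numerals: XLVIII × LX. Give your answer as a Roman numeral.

XLVIII = 48
LX = 60
48 × 60 = 2880

MMDCCCLXXX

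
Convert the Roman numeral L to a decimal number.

L: L=50

50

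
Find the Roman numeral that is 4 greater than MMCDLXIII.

MMCDLXIII = 2463
2463 + 4 = 2467

MMCDLXVII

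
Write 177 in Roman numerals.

Convert 177 to Roman numerals:
  177 contains 1×100 (C)
  77 contains 1×50 (L)
  27 contains 2×10 (XX)
  7 contains 1×5 (V)
  2 contains 2×1 (II)

CLXXVII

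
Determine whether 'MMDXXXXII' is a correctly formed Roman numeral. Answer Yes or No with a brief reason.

'MMDXXXXII': More than 3 consecutive X's

No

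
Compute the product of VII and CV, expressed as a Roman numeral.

VII = 7
CV = 105
7 × 105 = 735

DCCXXXV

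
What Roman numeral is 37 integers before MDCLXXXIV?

MDCLXXXIV = 1684
1684 - 37 = 1647

MDCXLVII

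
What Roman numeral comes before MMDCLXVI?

MMDCLXVI = 2666; previous is 2665

MMDCLXV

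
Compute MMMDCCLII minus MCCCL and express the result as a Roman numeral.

MMMDCCLII = 3752
MCCCL = 1350
3752 - 1350 = 2402

MMCDII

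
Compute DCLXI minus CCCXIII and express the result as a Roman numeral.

DCLXI = 661
CCCXIII = 313
661 - 313 = 348

CCCXLVIII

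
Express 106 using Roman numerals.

Convert 106 to Roman numerals:
  106 contains 1×100 (C)
  6 contains 1×5 (V)
  1 contains 1×1 (I)

CVI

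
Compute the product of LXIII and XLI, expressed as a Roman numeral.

LXIII = 63
XLI = 41
63 × 41 = 2583

MMDLXXXIII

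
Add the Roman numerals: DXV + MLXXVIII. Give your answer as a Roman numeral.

DXV = 515
MLXXVIII = 1078
515 + 1078 = 1593

MDXCIII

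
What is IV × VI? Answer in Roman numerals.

IV = 4
VI = 6
4 × 6 = 24

XXIV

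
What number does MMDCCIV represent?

MMDCCIV: M=1000, M=1000, D=500, C=100, C=100, IV=4
1000 + 1000 + 500 + 100 + 100 + 4 = 2704

2704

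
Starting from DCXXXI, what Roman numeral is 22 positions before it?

DCXXXI = 631
631 - 22 = 609

DCIX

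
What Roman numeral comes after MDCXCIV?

MDCXCIV = 1694; next is 1695

MDCXCV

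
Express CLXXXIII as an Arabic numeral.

CLXXXIII: C=100, L=50, X=10, X=10, X=10, I=1, I=1, I=1
100 + 50 + 10 + 10 + 10 + 1 + 1 + 1 = 183

183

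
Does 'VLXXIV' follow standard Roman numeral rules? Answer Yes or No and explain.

'VLXXIV': V should not appear more than once

No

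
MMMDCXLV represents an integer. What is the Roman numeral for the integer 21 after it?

MMMDCXLV = 3645
3645 + 21 = 3666

MMMDCLXVI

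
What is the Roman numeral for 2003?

Convert 2003 to Roman numerals:
  2003 contains 2×1000 (MM)
  3 contains 3×1 (III)

MMIII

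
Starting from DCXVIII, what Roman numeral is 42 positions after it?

DCXVIII = 618
618 + 42 = 660

DCLX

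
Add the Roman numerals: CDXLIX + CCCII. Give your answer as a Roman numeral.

CDXLIX = 449
CCCII = 302
449 + 302 = 751

DCCLI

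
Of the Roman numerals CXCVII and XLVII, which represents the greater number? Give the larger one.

CXCVII = 197
XLVII = 47
197 is larger

CXCVII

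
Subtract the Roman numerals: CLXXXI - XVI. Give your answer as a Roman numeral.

CLXXXI = 181
XVI = 16
181 - 16 = 165

CLXV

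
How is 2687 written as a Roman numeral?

Convert 2687 to Roman numerals:
  2687 contains 2×1000 (MM)
  687 contains 1×500 (D)
  187 contains 1×100 (C)
  87 contains 1×50 (L)
  37 contains 3×10 (XXX)
  7 contains 1×5 (V)
  2 contains 2×1 (II)

MMDCLXXXVII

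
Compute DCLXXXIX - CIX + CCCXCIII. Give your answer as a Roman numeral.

DCLXXXIX = 689, CIX = 109, CCCXCIII = 393
689 - 109 = 580
580 + 393 = 973

CMLXXIII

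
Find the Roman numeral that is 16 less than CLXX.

CLXX = 170
170 - 16 = 154

CLIV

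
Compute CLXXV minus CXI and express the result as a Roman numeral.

CLXXV = 175
CXI = 111
175 - 111 = 64

LXIV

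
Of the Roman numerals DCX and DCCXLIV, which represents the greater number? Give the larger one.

DCX = 610
DCCXLIV = 744
744 is larger

DCCXLIV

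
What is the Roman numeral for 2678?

Convert 2678 to Roman numerals:
  2678 contains 2×1000 (MM)
  678 contains 1×500 (D)
  178 contains 1×100 (C)
  78 contains 1×50 (L)
  28 contains 2×10 (XX)
  8 contains 1×5 (V)
  3 contains 3×1 (III)

MMDCLXXVIII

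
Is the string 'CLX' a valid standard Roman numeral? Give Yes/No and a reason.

'CLX': Check the rules: uses only the symbols I, V, X, L, C, D, M; no symbol is repeated more than three times in a row; V, L and D each appear at most once; no smaller symbol precedes a larger one (values never increase from left to right). Value: C (100) + L (50) + X (10) = 160. So it is a valid standard Roman numeral.

Yes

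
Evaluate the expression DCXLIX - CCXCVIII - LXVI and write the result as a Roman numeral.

DCXLIX = 649, CCXCVIII = 298, LXVI = 66
649 - 298 = 351
351 - 66 = 285

CCLXXXV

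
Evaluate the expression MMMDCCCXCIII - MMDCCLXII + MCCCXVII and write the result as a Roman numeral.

MMMDCCCXCIII = 3893, MMDCCLXII = 2762, MCCCXVII = 1317
3893 - 2762 = 1131
1131 + 1317 = 2448

MMCDXLVIII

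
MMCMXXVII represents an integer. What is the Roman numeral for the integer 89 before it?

MMCMXXVII = 2927
2927 - 89 = 2838

MMDCCCXXXVIII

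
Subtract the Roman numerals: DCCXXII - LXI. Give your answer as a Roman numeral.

DCCXXII = 722
LXI = 61
722 - 61 = 661

DCLXI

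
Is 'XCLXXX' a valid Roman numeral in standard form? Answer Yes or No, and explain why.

'XCLXXX': X (position 1) comes before the larger symbol L (position 3) without being directly in front of it as a subtractive pair; apart from IV, IX, XL, XC, CD and CM, symbols must go from largest to smallest

No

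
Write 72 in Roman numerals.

Convert 72 to Roman numerals:
  72 contains 1×50 (L)
  22 contains 2×10 (XX)
  2 contains 2×1 (II)

LXXII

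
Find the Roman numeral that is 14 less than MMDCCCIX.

MMDCCCIX = 2809
2809 - 14 = 2795

MMDCCXCV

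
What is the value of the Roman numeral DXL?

DXL: D=500, XL=40
500 + 40 = 540

540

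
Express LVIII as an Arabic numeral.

LVIII: L=50, V=5, I=1, I=1, I=1
50 + 5 + 1 + 1 + 1 = 58

58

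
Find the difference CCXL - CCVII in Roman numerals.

CCXL = 240
CCVII = 207
240 - 207 = 33

XXXIII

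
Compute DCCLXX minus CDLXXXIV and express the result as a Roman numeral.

DCCLXX = 770
CDLXXXIV = 484
770 - 484 = 286

CCLXXXVI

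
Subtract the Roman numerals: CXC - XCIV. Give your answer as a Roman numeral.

CXC = 190
XCIV = 94
190 - 94 = 96

XCVI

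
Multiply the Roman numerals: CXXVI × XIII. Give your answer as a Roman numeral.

CXXVI = 126
XIII = 13
126 × 13 = 1638

MDCXXXVIII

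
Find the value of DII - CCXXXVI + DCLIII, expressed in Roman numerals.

DII = 502, CCXXXVI = 236, DCLIII = 653
502 - 236 = 266
266 + 653 = 919

CMXIX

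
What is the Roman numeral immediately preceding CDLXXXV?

CDLXXXV = 485; previous is 484

CDLXXXIV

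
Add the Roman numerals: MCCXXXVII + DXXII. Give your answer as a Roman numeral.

MCCXXXVII = 1237
DXXII = 522
1237 + 522 = 1759

MDCCLIX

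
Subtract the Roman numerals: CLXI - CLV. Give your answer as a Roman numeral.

CLXI = 161
CLV = 155
161 - 155 = 6

VI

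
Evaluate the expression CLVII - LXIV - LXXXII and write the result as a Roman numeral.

CLVII = 157, LXIV = 64, LXXXII = 82
157 - 64 = 93
93 - 82 = 11

XI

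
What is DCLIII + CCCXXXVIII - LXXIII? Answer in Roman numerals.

DCLIII = 653, CCCXXXVIII = 338, LXXIII = 73
653 + 338 = 991
991 - 73 = 918

CMXVIII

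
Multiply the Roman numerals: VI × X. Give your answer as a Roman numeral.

VI = 6
X = 10
6 × 10 = 60

LX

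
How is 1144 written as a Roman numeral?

Convert 1144 to Roman numerals:
  1144 contains 1×1000 (M)
  144 contains 1×100 (C)
  44 contains 1×40 (XL)
  4 contains 1×4 (IV)

MCXLIV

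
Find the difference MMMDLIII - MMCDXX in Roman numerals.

MMMDLIII = 3553
MMCDXX = 2420
3553 - 2420 = 1133

MCXXXIII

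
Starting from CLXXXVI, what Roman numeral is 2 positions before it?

CLXXXVI = 186
186 - 2 = 184

CLXXXIV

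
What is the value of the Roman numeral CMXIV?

CMXIV: CM=900, X=10, IV=4
900 + 10 + 4 = 914

914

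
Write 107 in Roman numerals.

Convert 107 to Roman numerals:
  107 contains 1×100 (C)
  7 contains 1×5 (V)
  2 contains 2×1 (II)

CVII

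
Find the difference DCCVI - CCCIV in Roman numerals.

DCCVI = 706
CCCIV = 304
706 - 304 = 402

CDII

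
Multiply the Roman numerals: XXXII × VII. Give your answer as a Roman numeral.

XXXII = 32
VII = 7
32 × 7 = 224

CCXXIV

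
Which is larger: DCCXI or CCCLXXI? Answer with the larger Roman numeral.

DCCXI = 711
CCCLXXI = 371
711 is larger

DCCXI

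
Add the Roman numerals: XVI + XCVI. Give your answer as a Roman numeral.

XVI = 16
XCVI = 96
16 + 96 = 112

CXII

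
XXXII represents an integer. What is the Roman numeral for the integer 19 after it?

XXXII = 32
32 + 19 = 51

LI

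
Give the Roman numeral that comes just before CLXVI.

CLXVI = 166, so the previous integer is 166 - 1 = 165

CLXV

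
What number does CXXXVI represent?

CXXXVI: C=100, X=10, X=10, X=10, V=5, I=1
100 + 10 + 10 + 10 + 5 + 1 = 136

136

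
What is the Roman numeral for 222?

Convert 222 to Roman numerals:
  222 contains 2×100 (CC)
  22 contains 2×10 (XX)
  2 contains 2×1 (II)

CCXXII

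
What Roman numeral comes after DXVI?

DXVI = 516, so the next integer is 516 + 1 = 517

DXVII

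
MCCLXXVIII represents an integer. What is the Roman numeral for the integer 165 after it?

MCCLXXVIII = 1278
1278 + 165 = 1443

MCDXLIII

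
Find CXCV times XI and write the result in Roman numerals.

CXCV = 195
XI = 11
195 × 11 = 2145

MMCXLV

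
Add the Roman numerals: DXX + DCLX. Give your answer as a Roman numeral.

DXX = 520
DCLX = 660
520 + 660 = 1180

MCLXXX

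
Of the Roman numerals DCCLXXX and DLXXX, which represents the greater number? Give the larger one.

DCCLXXX = 780
DLXXX = 580
780 is larger

DCCLXXX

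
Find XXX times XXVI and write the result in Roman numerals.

XXX = 30
XXVI = 26
30 × 26 = 780

DCCLXXX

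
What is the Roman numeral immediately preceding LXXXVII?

LXXXVII = 87; previous is 86

LXXXVI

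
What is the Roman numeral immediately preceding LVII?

LVII = 57, so the previous integer is 57 - 1 = 56

LVI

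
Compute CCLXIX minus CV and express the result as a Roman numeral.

CCLXIX = 269
CV = 105
269 - 105 = 164

CLXIV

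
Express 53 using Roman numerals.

Convert 53 to Roman numerals:
  53 contains 1×50 (L)
  3 contains 3×1 (III)

LIII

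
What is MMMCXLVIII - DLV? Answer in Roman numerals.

MMMCXLVIII = 3148
DLV = 555
3148 - 555 = 2593

MMDXCIII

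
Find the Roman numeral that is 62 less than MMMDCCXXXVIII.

MMMDCCXXXVIII = 3738
3738 - 62 = 3676

MMMDCLXXVI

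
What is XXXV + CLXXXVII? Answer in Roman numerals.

XXXV = 35
CLXXXVII = 187
35 + 187 = 222

CCXXII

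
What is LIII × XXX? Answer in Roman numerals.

LIII = 53
XXX = 30
53 × 30 = 1590

MDXC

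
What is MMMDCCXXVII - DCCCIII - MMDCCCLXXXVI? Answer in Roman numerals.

MMMDCCXXVII = 3727, DCCCIII = 803, MMDCCCLXXXVI = 2886
3727 - 803 = 2924
2924 - 2886 = 38

XXXVIII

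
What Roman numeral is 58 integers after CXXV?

CXXV = 125
125 + 58 = 183

CLXXXIII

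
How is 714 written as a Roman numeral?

Convert 714 to Roman numerals:
  714 contains 1×500 (D)
  214 contains 2×100 (CC)
  14 contains 1×10 (X)
  4 contains 1×4 (IV)

DCCXIV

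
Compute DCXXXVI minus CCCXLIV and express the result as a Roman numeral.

DCXXXVI = 636
CCCXLIV = 344
636 - 344 = 292

CCXCII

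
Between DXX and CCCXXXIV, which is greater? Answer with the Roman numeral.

DXX = 520
CCCXXXIV = 334
520 is larger

DXX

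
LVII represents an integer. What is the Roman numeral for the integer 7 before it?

LVII = 57
57 - 7 = 50

L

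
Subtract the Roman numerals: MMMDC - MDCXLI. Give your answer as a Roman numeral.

MMMDC = 3600
MDCXLI = 1641
3600 - 1641 = 1959

MCMLIX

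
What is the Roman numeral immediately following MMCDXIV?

MMCDXIV = 2414; next is 2415

MMCDXV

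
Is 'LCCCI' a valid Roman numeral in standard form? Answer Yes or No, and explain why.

'LCCCI': Invalid subtractive combination: LC

No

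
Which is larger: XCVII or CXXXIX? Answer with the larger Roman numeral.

XCVII = 97
CXXXIX = 139
139 is larger

CXXXIX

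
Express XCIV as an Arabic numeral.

XCIV: XC=90, IV=4
90 + 4 = 94

94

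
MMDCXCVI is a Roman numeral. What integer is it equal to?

MMDCXCVI: M=1000, M=1000, D=500, C=100, XC=90, V=5, I=1
1000 + 1000 + 500 + 100 + 90 + 5 + 1 = 2696

2696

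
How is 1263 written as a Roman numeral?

Convert 1263 to Roman numerals:
  1263 contains 1×1000 (M)
  263 contains 2×100 (CC)
  63 contains 1×50 (L)
  13 contains 1×10 (X)
  3 contains 3×1 (III)

MCCLXIII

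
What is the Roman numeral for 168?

Convert 168 to Roman numerals:
  168 contains 1×100 (C)
  68 contains 1×50 (L)
  18 contains 1×10 (X)
  8 contains 1×5 (V)
  3 contains 3×1 (III)

CLXVIII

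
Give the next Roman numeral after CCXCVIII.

CCXCVIII = 298; next is 299

CCXCIX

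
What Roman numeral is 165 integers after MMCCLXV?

MMCCLXV = 2265
2265 + 165 = 2430

MMCDXXX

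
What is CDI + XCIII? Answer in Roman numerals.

CDI = 401
XCIII = 93
401 + 93 = 494

CDXCIV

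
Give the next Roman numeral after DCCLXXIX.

DCCLXXIX = 779; next is 780

DCCLXXX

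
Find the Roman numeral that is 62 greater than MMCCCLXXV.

MMCCCLXXV = 2375
2375 + 62 = 2437

MMCDXXXVII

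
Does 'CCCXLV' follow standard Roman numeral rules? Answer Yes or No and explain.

'CCCXLV': Check the rules: uses only the symbols I, V, X, L, C, D, M; no symbol is repeated more than three times in a row; V, L and D each appear at most once; the only place a smaller symbol precedes a larger one is the allowed subtractive pair XL, the symbol right after such a pair (if any) is smaller than the pair's first symbol, and otherwise the values never increase from left to right. Value: C (100) + C (100) + C (100) + XL (40) + V (5) = 345. So it is a valid standard Roman numeral.

Yes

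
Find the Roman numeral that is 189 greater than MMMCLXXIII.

MMMCLXXIII = 3173
3173 + 189 = 3362

MMMCCCLXII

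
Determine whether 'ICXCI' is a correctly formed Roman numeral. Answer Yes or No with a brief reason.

'ICXCI': Invalid subtractive combination: IC

No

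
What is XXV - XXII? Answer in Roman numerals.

XXV = 25
XXII = 22
25 - 22 = 3

III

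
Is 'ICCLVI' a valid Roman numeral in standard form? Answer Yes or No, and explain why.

'ICCLVI': Invalid subtractive combination: IC

No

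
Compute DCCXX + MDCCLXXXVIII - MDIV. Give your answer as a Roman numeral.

DCCXX = 720, MDCCLXXXVIII = 1788, MDIV = 1504
720 + 1788 = 2508
2508 - 1504 = 1004

MIV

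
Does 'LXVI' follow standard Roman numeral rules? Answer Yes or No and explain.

'LXVI': Check the rules: uses only the symbols I, V, X, L, C, D, M; no symbol is repeated more than three times in a row; V, L and D each appear at most once; no smaller symbol precedes a larger one (values never increase from left to right). Value: L (50) + X (10) + V (5) + I (1) = 66. So it is a valid standard Roman numeral.

Yes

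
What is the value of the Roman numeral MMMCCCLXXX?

MMMCCCLXXX: M=1000, M=1000, M=1000, C=100, C=100, C=100, L=50, X=10, X=10, X=10
1000 + 1000 + 1000 + 100 + 100 + 100 + 50 + 10 + 10 + 10 = 3380

3380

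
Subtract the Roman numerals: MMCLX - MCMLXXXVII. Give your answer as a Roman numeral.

MMCLX = 2160
MCMLXXXVII = 1987
2160 - 1987 = 173

CLXXIII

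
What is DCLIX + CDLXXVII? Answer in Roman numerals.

DCLIX = 659
CDLXXVII = 477
659 + 477 = 1136

MCXXXVI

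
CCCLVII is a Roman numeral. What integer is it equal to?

CCCLVII: C=100, C=100, C=100, L=50, V=5, I=1, I=1
100 + 100 + 100 + 50 + 5 + 1 + 1 = 357

357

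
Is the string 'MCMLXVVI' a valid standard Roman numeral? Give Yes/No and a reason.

'MCMLXVVI': V should not appear more than once

No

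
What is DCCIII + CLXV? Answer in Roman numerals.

DCCIII = 703
CLXV = 165
703 + 165 = 868

DCCCLXVIII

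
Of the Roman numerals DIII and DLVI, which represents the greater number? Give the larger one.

DIII = 503
DLVI = 556
556 is larger

DLVI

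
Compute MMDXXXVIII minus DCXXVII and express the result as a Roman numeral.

MMDXXXVIII = 2538
DCXXVII = 627
2538 - 627 = 1911

MCMXI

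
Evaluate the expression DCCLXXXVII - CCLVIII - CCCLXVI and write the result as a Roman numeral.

DCCLXXXVII = 787, CCLVIII = 258, CCCLXVI = 366
787 - 258 = 529
529 - 366 = 163

CLXIII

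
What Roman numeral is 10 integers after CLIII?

CLIII = 153
153 + 10 = 163

CLXIII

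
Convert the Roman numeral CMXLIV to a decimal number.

CMXLIV: CM=900, XL=40, IV=4
900 + 40 + 4 = 944

944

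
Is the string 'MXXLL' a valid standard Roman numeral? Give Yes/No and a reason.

'MXXLL': L should not appear more than once

No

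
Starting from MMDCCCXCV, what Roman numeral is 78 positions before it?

MMDCCCXCV = 2895
2895 - 78 = 2817

MMDCCCXVII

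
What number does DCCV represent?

DCCV: D=500, C=100, C=100, V=5
500 + 100 + 100 + 5 = 705

705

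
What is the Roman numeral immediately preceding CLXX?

CLXX = 170, so the previous integer is 170 - 1 = 169

CLXIX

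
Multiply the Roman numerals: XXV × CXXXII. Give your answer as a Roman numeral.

XXV = 25
CXXXII = 132
25 × 132 = 3300

MMMCCC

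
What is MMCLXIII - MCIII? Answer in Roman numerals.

MMCLXIII = 2163
MCIII = 1103
2163 - 1103 = 1060

MLX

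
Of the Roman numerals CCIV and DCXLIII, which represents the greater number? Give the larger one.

CCIV = 204
DCXLIII = 643
643 is larger

DCXLIII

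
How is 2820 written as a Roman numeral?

Convert 2820 to Roman numerals:
  2820 contains 2×1000 (MM)
  820 contains 1×500 (D)
  320 contains 3×100 (CCC)
  20 contains 2×10 (XX)

MMDCCCXX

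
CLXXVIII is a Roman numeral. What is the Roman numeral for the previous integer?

CLXXVIII = 178, so the previous integer is 178 - 1 = 177

CLXXVII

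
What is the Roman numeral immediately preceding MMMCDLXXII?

MMMCDLXXII = 3472, so the previous integer is 3472 - 1 = 3471

MMMCDLXXI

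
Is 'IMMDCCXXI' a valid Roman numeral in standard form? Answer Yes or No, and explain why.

'IMMDCCXXI': Invalid subtractive combination: IM

No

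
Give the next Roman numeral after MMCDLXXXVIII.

MMCDLXXXVIII = 2488; next is 2489

MMCDLXXXIX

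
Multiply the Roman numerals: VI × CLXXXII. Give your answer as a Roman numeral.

VI = 6
CLXXXII = 182
6 × 182 = 1092

MXCII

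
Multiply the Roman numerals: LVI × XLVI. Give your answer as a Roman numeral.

LVI = 56
XLVI = 46
56 × 46 = 2576

MMDLXXVI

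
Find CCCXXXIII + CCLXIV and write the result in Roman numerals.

CCCXXXIII = 333
CCLXIV = 264
333 + 264 = 597

DXCVII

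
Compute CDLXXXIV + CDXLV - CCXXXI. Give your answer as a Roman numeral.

CDLXXXIV = 484, CDXLV = 445, CCXXXI = 231
484 + 445 = 929
929 - 231 = 698

DCXCVIII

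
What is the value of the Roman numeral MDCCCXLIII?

MDCCCXLIII: M=1000, D=500, C=100, C=100, C=100, XL=40, I=1, I=1, I=1
1000 + 500 + 100 + 100 + 100 + 40 + 1 + 1 + 1 = 1843

1843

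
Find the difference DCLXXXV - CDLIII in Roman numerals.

DCLXXXV = 685
CDLIII = 453
685 - 453 = 232

CCXXXII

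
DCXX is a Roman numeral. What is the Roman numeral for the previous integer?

DCXX = 620; previous is 619

DCXIX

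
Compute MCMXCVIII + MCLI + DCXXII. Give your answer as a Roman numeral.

MCMXCVIII = 1998, MCLI = 1151, DCXXII = 622
1998 + 1151 = 3149
3149 + 622 = 3771

MMMDCCLXXI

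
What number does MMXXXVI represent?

MMXXXVI: M=1000, M=1000, X=10, X=10, X=10, V=5, I=1
1000 + 1000 + 10 + 10 + 10 + 5 + 1 = 2036

2036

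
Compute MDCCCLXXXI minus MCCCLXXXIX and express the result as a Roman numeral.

MDCCCLXXXI = 1881
MCCCLXXXIX = 1389
1881 - 1389 = 492

CDXCII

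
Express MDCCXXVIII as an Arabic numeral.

MDCCXXVIII: M=1000, D=500, C=100, C=100, X=10, X=10, V=5, I=1, I=1, I=1
1000 + 500 + 100 + 100 + 10 + 10 + 5 + 1 + 1 + 1 = 1728

1728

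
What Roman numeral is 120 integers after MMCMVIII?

MMCMVIII = 2908
2908 + 120 = 3028

MMMXXVIII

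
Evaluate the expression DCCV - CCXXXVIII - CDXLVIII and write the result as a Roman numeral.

DCCV = 705, CCXXXVIII = 238, CDXLVIII = 448
705 - 238 = 467
467 - 448 = 19

XIX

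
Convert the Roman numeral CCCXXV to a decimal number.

CCCXXV: C=100, C=100, C=100, X=10, X=10, V=5
100 + 100 + 100 + 10 + 10 + 5 = 325

325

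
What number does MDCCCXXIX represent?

MDCCCXXIX: M=1000, D=500, C=100, C=100, C=100, X=10, X=10, IX=9
1000 + 500 + 100 + 100 + 100 + 10 + 10 + 9 = 1829

1829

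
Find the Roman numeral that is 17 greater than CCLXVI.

CCLXVI = 266
266 + 17 = 283

CCLXXXIII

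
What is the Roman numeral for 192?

Convert 192 to Roman numerals:
  192 contains 1×100 (C)
  92 contains 1×90 (XC)
  2 contains 2×1 (II)

CXCII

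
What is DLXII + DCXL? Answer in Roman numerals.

DLXII = 562
DCXL = 640
562 + 640 = 1202

MCCII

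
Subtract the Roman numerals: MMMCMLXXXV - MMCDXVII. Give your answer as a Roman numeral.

MMMCMLXXXV = 3985
MMCDXVII = 2417
3985 - 2417 = 1568

MDLXVIII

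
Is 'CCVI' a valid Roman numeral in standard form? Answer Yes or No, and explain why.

'CCVI': Check the rules: uses only the symbols I, V, X, L, C, D, M; no symbol is repeated more than three times in a row; V, L and D each appear at most once; no smaller symbol precedes a larger one (values never increase from left to right). Value: C (100) + C (100) + V (5) + I (1) = 206. So it is a valid standard Roman numeral.

Yes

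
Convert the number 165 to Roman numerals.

Convert 165 to Roman numerals:
  165 contains 1×100 (C)
  65 contains 1×50 (L)
  15 contains 1×10 (X)
  5 contains 1×5 (V)

CLXV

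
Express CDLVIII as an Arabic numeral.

CDLVIII: CD=400, L=50, V=5, I=1, I=1, I=1
400 + 50 + 5 + 1 + 1 + 1 = 458

458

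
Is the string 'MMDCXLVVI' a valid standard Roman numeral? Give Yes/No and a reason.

'MMDCXLVVI': V should not appear more than once

No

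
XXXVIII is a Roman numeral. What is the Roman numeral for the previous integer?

XXXVIII = 38, so the previous integer is 38 - 1 = 37

XXXVII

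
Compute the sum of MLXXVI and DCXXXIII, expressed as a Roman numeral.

MLXXVI = 1076
DCXXXIII = 633
1076 + 633 = 1709

MDCCIX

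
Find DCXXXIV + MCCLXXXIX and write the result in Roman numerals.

DCXXXIV = 634
MCCLXXXIX = 1289
634 + 1289 = 1923

MCMXXIII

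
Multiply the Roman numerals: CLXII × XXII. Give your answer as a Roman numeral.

CLXII = 162
XXII = 22
162 × 22 = 3564

MMMDLXIV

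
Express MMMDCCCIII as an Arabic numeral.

MMMDCCCIII: M=1000, M=1000, M=1000, D=500, C=100, C=100, C=100, I=1, I=1, I=1
1000 + 1000 + 1000 + 500 + 100 + 100 + 100 + 1 + 1 + 1 = 3803

3803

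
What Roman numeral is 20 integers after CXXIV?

CXXIV = 124
124 + 20 = 144

CXLIV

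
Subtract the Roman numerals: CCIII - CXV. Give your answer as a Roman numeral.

CCIII = 203
CXV = 115
203 - 115 = 88

LXXXVIII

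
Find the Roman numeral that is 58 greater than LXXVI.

LXXVI = 76
76 + 58 = 134

CXXXIV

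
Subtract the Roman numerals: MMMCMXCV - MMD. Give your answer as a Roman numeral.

MMMCMXCV = 3995
MMD = 2500
3995 - 2500 = 1495

MCDXCV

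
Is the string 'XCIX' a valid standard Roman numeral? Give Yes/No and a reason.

'XCIX': Check the rules: uses only the symbols I, V, X, L, C, D, M; no symbol is repeated more than three times in a row; V, L and D each appear at most once; the only places a smaller symbol precedes a larger one are the allowed subtractive pairs XC, IX, the symbol right after such a pair (if any) is smaller than the pair's first symbol, and otherwise the values never increase from left to right. Value: XC (90) + IX (9) = 99. So it is a valid standard Roman numeral.

Yes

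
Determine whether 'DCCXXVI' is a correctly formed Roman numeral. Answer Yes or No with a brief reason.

'DCCXXVI': Check the rules: uses only the symbols I, V, X, L, C, D, M; no symbol is repeated more than three times in a row; V, L and D each appear at most once; no smaller symbol precedes a larger one (values never increase from left to right). Value: D (500) + C (100) + C (100) + X (10) + X (10) + V (5) + I (1) = 726. So it is a valid standard Roman numeral.

Yes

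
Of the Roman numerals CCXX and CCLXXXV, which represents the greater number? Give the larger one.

CCXX = 220
CCLXXXV = 285
285 is larger

CCLXXXV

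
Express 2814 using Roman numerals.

Convert 2814 to Roman numerals:
  2814 contains 2×1000 (MM)
  814 contains 1×500 (D)
  314 contains 3×100 (CCC)
  14 contains 1×10 (X)
  4 contains 1×4 (IV)

MMDCCCXIV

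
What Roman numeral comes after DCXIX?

DCXIX = 619, so the next integer is 619 + 1 = 620

DCXX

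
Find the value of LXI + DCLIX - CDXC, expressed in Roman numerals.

LXI = 61, DCLIX = 659, CDXC = 490
61 + 659 = 720
720 - 490 = 230

CCXXX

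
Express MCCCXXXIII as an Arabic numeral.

MCCCXXXIII: M=1000, C=100, C=100, C=100, X=10, X=10, X=10, I=1, I=1, I=1
1000 + 100 + 100 + 100 + 10 + 10 + 10 + 1 + 1 + 1 = 1333

1333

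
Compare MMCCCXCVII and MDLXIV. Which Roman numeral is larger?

MMCCCXCVII = 2397
MDLXIV = 1564
2397 is larger

MMCCCXCVII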